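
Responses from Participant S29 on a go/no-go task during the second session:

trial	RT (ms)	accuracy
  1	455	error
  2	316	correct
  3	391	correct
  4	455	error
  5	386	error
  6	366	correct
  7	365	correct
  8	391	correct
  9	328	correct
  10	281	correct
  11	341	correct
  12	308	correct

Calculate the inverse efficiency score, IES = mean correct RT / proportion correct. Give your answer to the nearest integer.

Correct trials (n=9): 316, 391, 366, 365, 391, 328, 281, 341, 308
Mean correct RT = 3087/9 = 343.0000 ms
Proportion correct = 9/12
IES = 343.0000 / (9/12) = 457.333 ms

457 ms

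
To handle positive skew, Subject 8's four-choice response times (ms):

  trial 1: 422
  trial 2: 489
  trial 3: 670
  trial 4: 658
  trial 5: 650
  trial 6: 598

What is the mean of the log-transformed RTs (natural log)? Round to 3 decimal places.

ln(RT): 6.0450, 6.1924, 6.5073, 6.4892, 6.4770, 6.3936
Σ ln(RT) = 38.1044
Mean = 38.1044/6 = 6.35074

6.351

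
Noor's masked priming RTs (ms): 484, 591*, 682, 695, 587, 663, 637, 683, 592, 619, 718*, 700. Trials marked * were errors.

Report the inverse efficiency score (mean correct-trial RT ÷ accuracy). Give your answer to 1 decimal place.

761.0 ms

Correct trials (n=10): 484, 682, 695, 587, 663, 637, 683, 592, 619, 700
Mean correct RT = 6342/10 = 634.2000 ms
Proportion correct = 10/12
IES = 634.2000 / (10/12) = 761.040 ms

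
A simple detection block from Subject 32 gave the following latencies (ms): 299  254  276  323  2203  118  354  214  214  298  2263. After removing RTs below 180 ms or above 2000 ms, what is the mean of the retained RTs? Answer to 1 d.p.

Excluded: 118, 2203, 2263
Retained (n=8): Σ = 2232
Mean = 2232/8 = 279.0000

279.0 ms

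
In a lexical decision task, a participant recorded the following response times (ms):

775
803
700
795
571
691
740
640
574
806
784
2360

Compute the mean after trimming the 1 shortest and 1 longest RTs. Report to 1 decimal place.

730.8 ms

Sorted: 571, 574, 640, 691, 700, 740, 775, 784, 795, 803, 806, 2360
Drop lowest 1 (571) and highest 1 (2360)
Remaining (n=10): Σ = 7308, mean = 7308/10 = 730.800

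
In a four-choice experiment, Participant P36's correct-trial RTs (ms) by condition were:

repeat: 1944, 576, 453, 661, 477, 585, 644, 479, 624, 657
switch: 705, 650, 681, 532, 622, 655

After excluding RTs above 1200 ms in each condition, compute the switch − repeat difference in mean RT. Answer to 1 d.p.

67.9 ms

repeat: exclude 1944
M(repeat) = 5156/9 = 572.889
M(switch) = 3845/6 = 640.833
Difference = 640.833 − 572.889 = 67.944 ms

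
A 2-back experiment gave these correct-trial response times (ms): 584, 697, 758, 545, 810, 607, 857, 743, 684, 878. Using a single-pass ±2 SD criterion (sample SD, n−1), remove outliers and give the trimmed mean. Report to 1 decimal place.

n = 10, ΣRT = 7163, M = 716.300
Σ(x−M)² = 117384.10; s = √(117384.10/9) = 114.205
Cutoffs: 716.300 ± 2·114.205 → [487.9, 944.7]
No RTs fall outside the cutoffs; all 10 retained. Mean = 7163/10 = 716.300

716.3 ms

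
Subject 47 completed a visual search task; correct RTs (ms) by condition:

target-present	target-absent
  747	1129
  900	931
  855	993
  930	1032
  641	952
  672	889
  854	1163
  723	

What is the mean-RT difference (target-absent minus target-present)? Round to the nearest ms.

222 ms

M(target-present) = 6322/8 = 790.250
M(target-absent) = 7089/7 = 1012.714
Difference = 1012.714 − 790.250 = 222.464 ms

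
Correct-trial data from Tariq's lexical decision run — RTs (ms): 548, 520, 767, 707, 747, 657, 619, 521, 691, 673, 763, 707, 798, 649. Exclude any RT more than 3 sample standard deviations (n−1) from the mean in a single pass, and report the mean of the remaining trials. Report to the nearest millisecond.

669 ms

n = 14, ΣRT = 9367, M = 669.071
Σ(x−M)² = 106342.93; s = √(106342.93/13) = 90.445
Cutoffs: 669.071 ± 3·90.445 → [397.7, 940.4]
No RTs fall outside the cutoffs; all 14 retained. Mean = 9367/14 = 669.071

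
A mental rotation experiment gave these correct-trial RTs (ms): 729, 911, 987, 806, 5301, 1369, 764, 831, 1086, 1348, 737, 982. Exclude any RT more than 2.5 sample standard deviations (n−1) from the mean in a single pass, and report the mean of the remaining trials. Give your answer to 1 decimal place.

n = 12, ΣRT = 15851, M = 1320.917
Σ(x−M)² = 17800328.92; s = √(17800328.92/11) = 1272.090
Cutoffs: 1320.917 ± 2.5·1272.090 → [-1859.3, 4501.1]
Outside: 5301 → excluded.
Retained (n=11): Σ = 10550, mean = 10550/11 = 959.091

959.1 ms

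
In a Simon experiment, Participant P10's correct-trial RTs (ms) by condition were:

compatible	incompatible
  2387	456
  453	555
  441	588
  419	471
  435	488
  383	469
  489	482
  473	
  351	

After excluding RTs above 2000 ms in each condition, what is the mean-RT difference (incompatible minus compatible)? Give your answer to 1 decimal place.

compatible: exclude 2387
M(compatible) = 3444/8 = 430.500
M(incompatible) = 3509/7 = 501.286
Difference = 501.286 − 430.500 = 70.786 ms

70.8 ms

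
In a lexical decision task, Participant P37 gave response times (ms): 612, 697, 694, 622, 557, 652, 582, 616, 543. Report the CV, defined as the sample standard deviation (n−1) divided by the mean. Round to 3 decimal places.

0.088

n = 9, Σ = 5575, M = 619.4444
Σ(x−M)² = 23852.222; s = √(23852.222/8) = 54.6034
CV = 54.6034 / 619.4444 = 0.08815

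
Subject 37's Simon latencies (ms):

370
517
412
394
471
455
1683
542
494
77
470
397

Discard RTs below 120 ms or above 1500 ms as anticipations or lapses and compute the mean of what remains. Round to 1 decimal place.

452.2 ms

Excluded: 77, 1683
Retained (n=10): Σ = 4522
Mean = 4522/10 = 452.2000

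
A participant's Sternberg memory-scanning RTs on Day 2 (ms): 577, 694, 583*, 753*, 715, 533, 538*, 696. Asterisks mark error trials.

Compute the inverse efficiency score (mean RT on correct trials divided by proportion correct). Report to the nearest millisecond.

1029 ms

Correct trials (n=5): 577, 694, 715, 533, 696
Mean correct RT = 3215/5 = 643.0000 ms
Proportion correct = 5/8
IES = 643.0000 / (5/8) = 1028.800 ms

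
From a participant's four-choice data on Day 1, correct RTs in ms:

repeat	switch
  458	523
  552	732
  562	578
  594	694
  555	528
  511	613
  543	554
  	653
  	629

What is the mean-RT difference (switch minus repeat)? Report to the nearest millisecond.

72 ms

M(repeat) = 3775/7 = 539.286
M(switch) = 5504/9 = 611.556
Difference = 611.556 − 539.286 = 72.270 ms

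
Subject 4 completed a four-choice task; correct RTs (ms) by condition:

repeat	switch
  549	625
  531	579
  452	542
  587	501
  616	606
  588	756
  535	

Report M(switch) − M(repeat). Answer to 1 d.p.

M(repeat) = 3858/7 = 551.143
M(switch) = 3609/6 = 601.500
Difference = 601.500 − 551.143 = 50.357 ms

50.4 ms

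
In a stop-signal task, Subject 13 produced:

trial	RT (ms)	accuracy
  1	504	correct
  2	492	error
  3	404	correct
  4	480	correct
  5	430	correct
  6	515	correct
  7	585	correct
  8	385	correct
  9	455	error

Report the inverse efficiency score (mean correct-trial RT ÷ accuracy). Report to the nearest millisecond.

607 ms

Correct trials (n=7): 504, 404, 480, 430, 515, 585, 385
Mean correct RT = 3303/7 = 471.8571 ms
Proportion correct = 7/9
IES = 471.8571 / (7/9) = 606.673 ms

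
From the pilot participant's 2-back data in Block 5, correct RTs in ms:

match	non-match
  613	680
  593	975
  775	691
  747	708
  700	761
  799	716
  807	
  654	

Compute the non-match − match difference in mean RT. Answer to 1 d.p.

44.2 ms

M(match) = 5688/8 = 711.000
M(non-match) = 4531/6 = 755.167
Difference = 755.167 − 711.000 = 44.167 ms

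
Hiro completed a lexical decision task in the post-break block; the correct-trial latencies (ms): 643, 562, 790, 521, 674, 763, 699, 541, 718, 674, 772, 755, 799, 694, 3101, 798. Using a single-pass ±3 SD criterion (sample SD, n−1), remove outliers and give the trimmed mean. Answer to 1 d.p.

n = 16, ΣRT = 13504, M = 844.000
Σ(x−M)² = 5554036.00; s = √(5554036.00/15) = 608.497
Cutoffs: 844.000 ± 3·608.497 → [-981.5, 2669.5]
Outside: 3101 → excluded.
Retained (n=15): Σ = 10403, mean = 10403/15 = 693.533

693.5 ms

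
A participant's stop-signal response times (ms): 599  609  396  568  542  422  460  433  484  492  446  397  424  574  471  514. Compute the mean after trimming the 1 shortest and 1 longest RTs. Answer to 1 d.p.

Sorted: 396, 397, 422, 424, 433, 446, 460, 471, 484, 492, 514, 542, 568, 574, 599, 609
Drop lowest 1 (396) and highest 1 (609)
Remaining (n=14): Σ = 6826, mean = 6826/14 = 487.571

487.6 ms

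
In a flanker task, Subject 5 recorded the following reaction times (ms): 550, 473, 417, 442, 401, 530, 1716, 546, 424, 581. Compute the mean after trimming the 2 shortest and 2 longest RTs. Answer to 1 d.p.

494.2 ms

Sorted: 401, 417, 424, 442, 473, 530, 546, 550, 581, 1716
Drop lowest 2 (401, 417) and highest 2 (581, 1716)
Remaining (n=6): Σ = 2965, mean = 2965/6 = 494.167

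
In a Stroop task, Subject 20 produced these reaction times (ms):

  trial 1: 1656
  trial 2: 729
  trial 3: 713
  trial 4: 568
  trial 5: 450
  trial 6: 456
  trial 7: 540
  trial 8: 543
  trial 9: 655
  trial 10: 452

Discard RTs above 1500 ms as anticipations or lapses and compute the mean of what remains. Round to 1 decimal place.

567.3 ms

Excluded: 1656
Retained (n=9): Σ = 5106
Mean = 5106/9 = 567.3333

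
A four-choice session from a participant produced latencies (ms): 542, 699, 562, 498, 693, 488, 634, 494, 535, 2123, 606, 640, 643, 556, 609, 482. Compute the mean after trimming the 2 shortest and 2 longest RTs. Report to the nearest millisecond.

584 ms

Sorted: 482, 488, 494, 498, 535, 542, 556, 562, 606, 609, 634, 640, 643, 693, 699, 2123
Drop lowest 2 (482, 488) and highest 2 (699, 2123)
Remaining (n=12): Σ = 7012, mean = 7012/12 = 584.333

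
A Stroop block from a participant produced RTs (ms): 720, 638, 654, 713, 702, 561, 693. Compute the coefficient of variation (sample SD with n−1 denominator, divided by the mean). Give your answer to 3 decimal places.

0.084

n = 7, Σ = 4681, M = 668.7143
Σ(x−M)² = 19051.429; s = √(19051.429/6) = 56.3493
CV = 56.3493 / 668.7143 = 0.08427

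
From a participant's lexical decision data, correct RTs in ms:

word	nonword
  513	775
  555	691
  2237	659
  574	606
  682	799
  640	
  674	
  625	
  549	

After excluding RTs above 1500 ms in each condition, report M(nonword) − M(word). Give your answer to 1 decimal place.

104.5 ms

word: exclude 2237
M(word) = 4812/8 = 601.500
M(nonword) = 3530/5 = 706.000
Difference = 706.000 − 601.500 = 104.500 ms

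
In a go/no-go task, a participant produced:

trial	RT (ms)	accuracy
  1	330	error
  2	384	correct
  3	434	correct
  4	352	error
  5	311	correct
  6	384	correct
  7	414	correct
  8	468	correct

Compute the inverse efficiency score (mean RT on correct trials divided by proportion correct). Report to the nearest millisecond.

532 ms

Correct trials (n=6): 384, 434, 311, 384, 414, 468
Mean correct RT = 2395/6 = 399.1667 ms
Proportion correct = 6/8
IES = 399.1667 / (6/8) = 532.222 ms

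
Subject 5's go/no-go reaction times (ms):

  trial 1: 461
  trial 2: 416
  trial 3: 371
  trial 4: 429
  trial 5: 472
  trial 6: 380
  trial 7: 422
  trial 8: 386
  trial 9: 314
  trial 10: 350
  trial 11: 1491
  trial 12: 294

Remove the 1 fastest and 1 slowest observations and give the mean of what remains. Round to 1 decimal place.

400.1 ms

Sorted: 294, 314, 350, 371, 380, 386, 416, 422, 429, 461, 472, 1491
Drop lowest 1 (294) and highest 1 (1491)
Remaining (n=10): Σ = 4001, mean = 4001/10 = 400.100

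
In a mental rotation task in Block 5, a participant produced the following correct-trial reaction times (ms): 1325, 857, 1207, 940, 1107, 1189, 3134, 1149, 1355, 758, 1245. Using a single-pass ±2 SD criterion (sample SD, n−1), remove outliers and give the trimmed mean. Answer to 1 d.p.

1113.2 ms

n = 11, ΣRT = 14266, M = 1296.909
Σ(x−M)² = 4070758.91; s = √(4070758.91/10) = 638.025
Cutoffs: 1296.909 ± 2·638.025 → [20.9, 2573.0]
Outside: 3134 → excluded.
Retained (n=10): Σ = 11132, mean = 11132/10 = 1113.200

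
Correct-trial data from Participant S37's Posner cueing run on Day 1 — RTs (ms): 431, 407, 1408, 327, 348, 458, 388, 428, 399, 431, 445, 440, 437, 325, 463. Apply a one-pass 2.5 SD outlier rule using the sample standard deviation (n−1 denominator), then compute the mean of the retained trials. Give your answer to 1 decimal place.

409.1 ms

n = 15, ΣRT = 7135, M = 475.667
Σ(x−M)² = 959067.33; s = √(959067.33/14) = 261.734
Cutoffs: 475.667 ± 2.5·261.734 → [-178.7, 1130.0]
Outside: 1408 → excluded.
Retained (n=14): Σ = 5727, mean = 5727/14 = 409.071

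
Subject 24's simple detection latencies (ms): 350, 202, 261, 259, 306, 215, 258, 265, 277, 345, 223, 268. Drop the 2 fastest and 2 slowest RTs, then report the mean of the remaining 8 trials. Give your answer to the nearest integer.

Sorted: 202, 215, 223, 258, 259, 261, 265, 268, 277, 306, 345, 350
Drop lowest 2 (202, 215) and highest 2 (345, 350)
Remaining (n=8): Σ = 2117, mean = 2117/8 = 264.625

265 ms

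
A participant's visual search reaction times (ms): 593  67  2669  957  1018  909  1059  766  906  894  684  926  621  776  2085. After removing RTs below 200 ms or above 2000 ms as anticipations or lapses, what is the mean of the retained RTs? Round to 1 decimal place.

Excluded: 67, 2085, 2669
Retained (n=12): Σ = 10109
Mean = 10109/12 = 842.4167

842.4 ms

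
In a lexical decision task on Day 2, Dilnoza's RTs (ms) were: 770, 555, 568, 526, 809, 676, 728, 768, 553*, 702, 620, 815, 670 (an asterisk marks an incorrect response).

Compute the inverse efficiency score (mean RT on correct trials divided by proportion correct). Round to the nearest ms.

741 ms

Correct trials (n=12): 770, 555, 568, 526, 809, 676, 728, 768, 702, 620, 815, 670
Mean correct RT = 8207/12 = 683.9167 ms
Proportion correct = 12/13
IES = 683.9167 / (12/13) = 740.910 ms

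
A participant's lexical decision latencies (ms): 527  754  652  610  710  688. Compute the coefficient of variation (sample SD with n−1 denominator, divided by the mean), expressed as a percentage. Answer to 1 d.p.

n = 6, Σ = 3941, M = 656.8333
Σ(x−M)² = 32312.833; s = √(32312.833/5) = 80.3901
CV = 80.3901 / 656.8333 = 0.12239 = 12.239%

12.2%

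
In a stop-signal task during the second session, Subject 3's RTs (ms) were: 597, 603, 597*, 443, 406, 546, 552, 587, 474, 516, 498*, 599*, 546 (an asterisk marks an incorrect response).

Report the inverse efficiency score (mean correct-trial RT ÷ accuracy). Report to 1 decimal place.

685.1 ms

Correct trials (n=10): 597, 603, 443, 406, 546, 552, 587, 474, 516, 546
Mean correct RT = 5270/10 = 527.0000 ms
Proportion correct = 10/13
IES = 527.0000 / (10/13) = 685.100 ms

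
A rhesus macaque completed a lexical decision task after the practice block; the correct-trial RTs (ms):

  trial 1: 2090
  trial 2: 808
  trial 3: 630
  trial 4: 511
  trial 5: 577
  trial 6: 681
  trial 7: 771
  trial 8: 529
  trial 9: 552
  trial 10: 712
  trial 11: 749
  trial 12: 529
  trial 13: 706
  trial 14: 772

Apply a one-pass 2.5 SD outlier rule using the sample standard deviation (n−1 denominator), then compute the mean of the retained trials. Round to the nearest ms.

656 ms

n = 14, ΣRT = 10617, M = 758.357
Σ(x−M)² = 2045389.21; s = √(2045389.21/13) = 396.658
Cutoffs: 758.357 ± 2.5·396.658 → [-233.3, 1750.0]
Outside: 2090 → excluded.
Retained (n=13): Σ = 8527, mean = 8527/13 = 655.923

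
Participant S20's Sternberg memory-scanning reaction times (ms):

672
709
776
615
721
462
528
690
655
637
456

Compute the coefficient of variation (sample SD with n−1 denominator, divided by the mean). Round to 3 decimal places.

n = 11, Σ = 6921, M = 629.1818
Σ(x−M)² = 110997.636; s = √(110997.636/10) = 105.3554
CV = 105.3554 / 629.1818 = 0.16745

0.167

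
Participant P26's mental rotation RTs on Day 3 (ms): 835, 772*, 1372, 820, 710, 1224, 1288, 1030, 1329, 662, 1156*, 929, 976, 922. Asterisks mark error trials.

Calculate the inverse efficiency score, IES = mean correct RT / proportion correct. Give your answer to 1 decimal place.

Correct trials (n=12): 835, 1372, 820, 710, 1224, 1288, 1030, 1329, 662, 929, 976, 922
Mean correct RT = 12097/12 = 1008.0833 ms
Proportion correct = 12/14
IES = 1008.0833 / (12/14) = 1176.097 ms

1176.1 ms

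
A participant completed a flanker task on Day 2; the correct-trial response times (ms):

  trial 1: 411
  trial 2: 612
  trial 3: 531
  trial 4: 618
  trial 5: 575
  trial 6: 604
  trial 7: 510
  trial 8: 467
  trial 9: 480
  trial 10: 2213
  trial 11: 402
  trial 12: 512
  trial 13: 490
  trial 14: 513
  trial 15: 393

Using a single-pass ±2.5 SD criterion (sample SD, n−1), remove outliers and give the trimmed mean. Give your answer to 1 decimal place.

508.4 ms

n = 15, ΣRT = 9331, M = 622.067
Σ(x−M)² = 2785710.93; s = √(2785710.93/14) = 446.071
Cutoffs: 622.067 ± 2.5·446.071 → [-493.1, 1737.2]
Outside: 2213 → excluded.
Retained (n=14): Σ = 7118, mean = 7118/14 = 508.429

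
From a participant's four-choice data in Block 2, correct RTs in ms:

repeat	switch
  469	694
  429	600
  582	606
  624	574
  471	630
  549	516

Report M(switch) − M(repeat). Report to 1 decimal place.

M(repeat) = 3124/6 = 520.667
M(switch) = 3620/6 = 603.333
Difference = 603.333 − 520.667 = 82.667 ms

82.7 ms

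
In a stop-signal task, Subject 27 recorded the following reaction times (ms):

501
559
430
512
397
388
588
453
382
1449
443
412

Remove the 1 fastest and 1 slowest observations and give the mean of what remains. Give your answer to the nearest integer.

Sorted: 382, 388, 397, 412, 430, 443, 453, 501, 512, 559, 588, 1449
Drop lowest 1 (382) and highest 1 (1449)
Remaining (n=10): Σ = 4683, mean = 4683/10 = 468.300

468 ms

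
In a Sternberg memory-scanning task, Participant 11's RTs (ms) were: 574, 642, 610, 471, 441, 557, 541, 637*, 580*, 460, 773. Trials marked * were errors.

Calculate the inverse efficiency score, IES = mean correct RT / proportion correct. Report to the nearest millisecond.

Correct trials (n=9): 574, 642, 610, 471, 441, 557, 541, 460, 773
Mean correct RT = 5069/9 = 563.2222 ms
Proportion correct = 9/11
IES = 563.2222 / (9/11) = 688.383 ms

688 ms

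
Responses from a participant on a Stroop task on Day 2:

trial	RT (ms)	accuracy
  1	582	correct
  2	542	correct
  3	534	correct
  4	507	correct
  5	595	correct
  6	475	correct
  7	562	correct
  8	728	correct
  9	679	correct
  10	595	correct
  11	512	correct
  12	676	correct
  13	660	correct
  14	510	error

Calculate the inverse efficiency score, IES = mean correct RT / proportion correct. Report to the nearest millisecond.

633 ms

Correct trials (n=13): 582, 542, 534, 507, 595, 475, 562, 728, 679, 595, 512, 676, 660
Mean correct RT = 7647/13 = 588.2308 ms
Proportion correct = 13/14
IES = 588.2308 / (13/14) = 633.479 ms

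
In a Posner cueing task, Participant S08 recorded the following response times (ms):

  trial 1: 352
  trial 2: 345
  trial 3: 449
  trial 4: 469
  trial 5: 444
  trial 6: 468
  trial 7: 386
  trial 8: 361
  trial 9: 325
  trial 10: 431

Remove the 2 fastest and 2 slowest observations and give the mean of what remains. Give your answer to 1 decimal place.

403.8 ms

Sorted: 325, 345, 352, 361, 386, 431, 444, 449, 468, 469
Drop lowest 2 (325, 345) and highest 2 (468, 469)
Remaining (n=6): Σ = 2423, mean = 2423/6 = 403.833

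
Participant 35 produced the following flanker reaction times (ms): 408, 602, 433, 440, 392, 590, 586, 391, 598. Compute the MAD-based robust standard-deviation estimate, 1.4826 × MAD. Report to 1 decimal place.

Sorted: 391, 392, 408, 433, 440, 586, 590, 598, 602 → median = 440
|x − 440| sorted: 0, 7, 32, 48, 49, 146, 150, 158, 162 → MAD = 49
Robust SD ≈ 1.4826 × 49 = 72.647

72.6 ms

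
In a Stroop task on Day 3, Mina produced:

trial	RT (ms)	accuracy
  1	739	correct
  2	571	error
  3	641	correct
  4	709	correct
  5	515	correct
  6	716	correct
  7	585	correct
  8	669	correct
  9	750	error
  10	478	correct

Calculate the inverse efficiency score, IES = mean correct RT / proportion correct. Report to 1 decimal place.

Correct trials (n=8): 739, 641, 709, 515, 716, 585, 669, 478
Mean correct RT = 5052/8 = 631.5000 ms
Proportion correct = 8/10
IES = 631.5000 / (8/10) = 789.375 ms

789.4 ms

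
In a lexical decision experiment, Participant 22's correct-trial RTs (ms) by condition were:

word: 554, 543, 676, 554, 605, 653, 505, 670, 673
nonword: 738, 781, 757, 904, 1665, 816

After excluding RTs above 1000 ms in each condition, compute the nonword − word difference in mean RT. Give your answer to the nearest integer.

nonword: exclude 1665
M(word) = 5433/9 = 603.667
M(nonword) = 3996/5 = 799.200
Difference = 799.200 − 603.667 = 195.533 ms

196 ms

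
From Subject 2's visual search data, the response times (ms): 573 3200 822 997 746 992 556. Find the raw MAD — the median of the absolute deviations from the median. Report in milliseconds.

Sorted: 556, 573, 746, 822, 992, 997, 3200 → median = 822
|x − 822|: 249, 2378, 0, 175, 76, 170, 266
Sorted deviations: 0, 76, 170, 175, 249, 266, 2378 → MAD = 175

175 ms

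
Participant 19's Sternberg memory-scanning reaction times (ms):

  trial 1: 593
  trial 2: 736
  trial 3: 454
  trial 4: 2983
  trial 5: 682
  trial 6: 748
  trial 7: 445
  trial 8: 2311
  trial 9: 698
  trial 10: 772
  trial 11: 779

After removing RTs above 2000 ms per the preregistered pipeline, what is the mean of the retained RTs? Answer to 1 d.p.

Excluded: 2311, 2983
Retained (n=9): Σ = 5907
Mean = 5907/9 = 656.3333

656.3 ms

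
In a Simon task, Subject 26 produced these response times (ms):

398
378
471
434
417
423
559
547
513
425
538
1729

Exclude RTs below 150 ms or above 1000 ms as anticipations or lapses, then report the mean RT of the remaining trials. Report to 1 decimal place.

Excluded: 1729
Retained (n=11): Σ = 5103
Mean = 5103/11 = 463.9091

463.9 ms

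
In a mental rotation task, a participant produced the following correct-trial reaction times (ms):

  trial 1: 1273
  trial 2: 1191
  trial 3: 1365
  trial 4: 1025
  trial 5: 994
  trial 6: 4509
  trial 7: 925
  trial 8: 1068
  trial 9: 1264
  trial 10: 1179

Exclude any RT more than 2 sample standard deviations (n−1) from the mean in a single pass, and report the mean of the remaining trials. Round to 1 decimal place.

n = 10, ΣRT = 14793, M = 1479.300
Σ(x−M)² = 10372678.10; s = √(10372678.10/9) = 1073.555
Cutoffs: 1479.300 ± 2·1073.555 → [-667.8, 3626.4]
Outside: 4509 → excluded.
Retained (n=9): Σ = 10284, mean = 10284/9 = 1142.667

1142.7 ms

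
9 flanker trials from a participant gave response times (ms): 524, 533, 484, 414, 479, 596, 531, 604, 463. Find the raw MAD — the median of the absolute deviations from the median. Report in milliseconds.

Sorted: 414, 463, 479, 484, 524, 531, 533, 596, 604 → median = 524
|x − 524|: 0, 9, 40, 110, 45, 72, 7, 80, 61
Sorted deviations: 0, 7, 9, 40, 45, 61, 72, 80, 110 → MAD = 45

45 ms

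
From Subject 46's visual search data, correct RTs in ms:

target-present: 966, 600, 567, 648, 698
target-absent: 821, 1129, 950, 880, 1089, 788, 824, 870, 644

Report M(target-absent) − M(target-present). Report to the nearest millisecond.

193 ms

M(target-present) = 3479/5 = 695.800
M(target-absent) = 7995/9 = 888.333
Difference = 888.333 − 695.800 = 192.533 ms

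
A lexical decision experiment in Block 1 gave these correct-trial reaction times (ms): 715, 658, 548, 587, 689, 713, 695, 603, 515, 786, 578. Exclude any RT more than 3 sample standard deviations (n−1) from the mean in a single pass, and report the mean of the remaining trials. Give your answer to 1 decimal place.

644.3 ms

n = 11, ΣRT = 7087, M = 644.273
Σ(x−M)² = 69930.18; s = √(69930.18/10) = 83.624
Cutoffs: 644.273 ± 3·83.624 → [393.4, 895.1]
No RTs fall outside the cutoffs; all 11 retained. Mean = 7087/11 = 644.273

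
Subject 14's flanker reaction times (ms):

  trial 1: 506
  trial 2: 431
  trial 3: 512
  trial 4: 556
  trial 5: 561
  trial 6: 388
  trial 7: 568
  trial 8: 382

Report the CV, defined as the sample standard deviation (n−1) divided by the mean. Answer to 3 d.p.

0.158

n = 8, Σ = 3904, M = 488.0000
Σ(x−M)² = 41738.000; s = √(41738.000/7) = 77.2177
CV = 77.2177 / 488.0000 = 0.15823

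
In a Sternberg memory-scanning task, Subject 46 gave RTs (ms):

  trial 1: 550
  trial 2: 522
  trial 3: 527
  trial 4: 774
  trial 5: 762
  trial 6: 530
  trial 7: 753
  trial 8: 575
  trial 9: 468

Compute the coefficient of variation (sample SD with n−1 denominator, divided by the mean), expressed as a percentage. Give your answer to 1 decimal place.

n = 9, Σ = 5461, M = 606.7778
Σ(x−M)² = 116377.556; s = √(116377.556/8) = 120.6118
CV = 120.6118 / 606.7778 = 0.19877 = 19.877%

19.9%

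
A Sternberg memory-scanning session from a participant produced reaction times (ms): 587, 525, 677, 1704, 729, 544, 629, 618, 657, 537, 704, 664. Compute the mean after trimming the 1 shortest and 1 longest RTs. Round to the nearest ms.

Sorted: 525, 537, 544, 587, 618, 629, 657, 664, 677, 704, 729, 1704
Drop lowest 1 (525) and highest 1 (1704)
Remaining (n=10): Σ = 6346, mean = 6346/10 = 634.600

635 ms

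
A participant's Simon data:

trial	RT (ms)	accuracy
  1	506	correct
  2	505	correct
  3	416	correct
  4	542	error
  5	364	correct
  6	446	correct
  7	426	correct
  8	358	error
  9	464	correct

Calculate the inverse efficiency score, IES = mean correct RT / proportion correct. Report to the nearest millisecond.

Correct trials (n=7): 506, 505, 416, 364, 446, 426, 464
Mean correct RT = 3127/7 = 446.7143 ms
Proportion correct = 7/9
IES = 446.7143 / (7/9) = 574.347 ms

574 ms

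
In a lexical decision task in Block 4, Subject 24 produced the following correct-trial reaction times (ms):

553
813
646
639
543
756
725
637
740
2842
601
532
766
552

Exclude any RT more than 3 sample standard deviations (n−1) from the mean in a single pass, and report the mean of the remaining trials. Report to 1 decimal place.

654.1 ms

n = 14, ΣRT = 11345, M = 810.357
Σ(x−M)² = 4556941.21; s = √(4556941.21/13) = 592.059
Cutoffs: 810.357 ± 3·592.059 → [-965.8, 2586.5]
Outside: 2842 → excluded.
Retained (n=13): Σ = 8503, mean = 8503/13 = 654.077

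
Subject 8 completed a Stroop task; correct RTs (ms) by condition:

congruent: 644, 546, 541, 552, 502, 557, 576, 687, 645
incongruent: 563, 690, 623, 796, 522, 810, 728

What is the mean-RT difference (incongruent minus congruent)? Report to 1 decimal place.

M(congruent) = 5250/9 = 583.333
M(incongruent) = 4732/7 = 676.000
Difference = 676.000 − 583.333 = 92.667 ms

92.7 ms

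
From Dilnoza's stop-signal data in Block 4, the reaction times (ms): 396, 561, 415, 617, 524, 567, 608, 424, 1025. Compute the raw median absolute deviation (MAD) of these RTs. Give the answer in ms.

Sorted: 396, 415, 424, 524, 561, 567, 608, 617, 1025 → median = 561
|x − 561|: 165, 0, 146, 56, 37, 6, 47, 137, 464
Sorted deviations: 0, 6, 37, 47, 56, 137, 146, 165, 464 → MAD = 56

56 ms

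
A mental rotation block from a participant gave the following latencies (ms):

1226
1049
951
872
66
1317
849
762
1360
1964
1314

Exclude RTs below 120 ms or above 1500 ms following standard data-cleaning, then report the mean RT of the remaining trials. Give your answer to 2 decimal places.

1077.78 ms

Excluded: 66, 1964
Retained (n=9): Σ = 9700
Mean = 9700/9 = 1077.7778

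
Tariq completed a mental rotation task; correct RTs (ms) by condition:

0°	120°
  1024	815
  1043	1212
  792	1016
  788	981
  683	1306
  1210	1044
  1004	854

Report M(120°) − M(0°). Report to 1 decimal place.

97.7 ms

M(0°) = 6544/7 = 934.857
M(120°) = 7228/7 = 1032.571
Difference = 1032.571 − 934.857 = 97.714 ms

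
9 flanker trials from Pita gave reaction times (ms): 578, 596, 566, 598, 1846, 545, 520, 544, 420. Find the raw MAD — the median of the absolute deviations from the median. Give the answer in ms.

Sorted: 420, 520, 544, 545, 566, 578, 596, 598, 1846 → median = 566
|x − 566|: 12, 30, 0, 32, 1280, 21, 46, 22, 146
Sorted deviations: 0, 12, 21, 22, 30, 32, 46, 146, 1280 → MAD = 30

30 ms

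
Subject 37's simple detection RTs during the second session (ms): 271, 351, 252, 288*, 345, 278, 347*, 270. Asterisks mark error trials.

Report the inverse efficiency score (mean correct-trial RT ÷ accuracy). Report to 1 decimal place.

Correct trials (n=6): 271, 351, 252, 345, 278, 270
Mean correct RT = 1767/6 = 294.5000 ms
Proportion correct = 6/8
IES = 294.5000 / (6/8) = 392.667 ms

392.7 ms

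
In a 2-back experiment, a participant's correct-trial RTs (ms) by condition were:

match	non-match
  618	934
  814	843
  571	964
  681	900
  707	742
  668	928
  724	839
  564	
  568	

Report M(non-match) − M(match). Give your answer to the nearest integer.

221 ms

M(match) = 5915/9 = 657.222
M(non-match) = 6150/7 = 878.571
Difference = 878.571 − 657.222 = 221.349 ms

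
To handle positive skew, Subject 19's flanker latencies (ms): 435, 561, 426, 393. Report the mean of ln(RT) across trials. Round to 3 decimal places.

ln(RT): 6.0753, 6.3297, 6.0544, 5.9738
Σ ln(RT) = 24.4333
Mean = 24.4333/4 = 6.10833

6.108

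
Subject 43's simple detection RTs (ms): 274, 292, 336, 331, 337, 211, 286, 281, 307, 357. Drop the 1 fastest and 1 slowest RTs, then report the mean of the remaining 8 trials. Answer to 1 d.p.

305.5 ms

Sorted: 211, 274, 281, 286, 292, 307, 331, 336, 337, 357
Drop lowest 1 (211) and highest 1 (357)
Remaining (n=8): Σ = 2444, mean = 2444/8 = 305.500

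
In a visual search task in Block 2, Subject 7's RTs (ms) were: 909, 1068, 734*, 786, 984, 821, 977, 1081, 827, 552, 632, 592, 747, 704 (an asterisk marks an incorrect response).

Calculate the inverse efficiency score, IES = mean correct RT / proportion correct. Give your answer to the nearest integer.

885 ms

Correct trials (n=13): 909, 1068, 786, 984, 821, 977, 1081, 827, 552, 632, 592, 747, 704
Mean correct RT = 10680/13 = 821.5385 ms
Proportion correct = 13/14
IES = 821.5385 / (13/14) = 884.734 ms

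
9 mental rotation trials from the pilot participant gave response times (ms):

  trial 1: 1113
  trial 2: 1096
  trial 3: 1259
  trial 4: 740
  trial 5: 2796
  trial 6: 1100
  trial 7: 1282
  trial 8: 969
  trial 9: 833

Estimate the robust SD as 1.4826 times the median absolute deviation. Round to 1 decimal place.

235.7 ms

Sorted: 740, 833, 969, 1096, 1100, 1113, 1259, 1282, 2796 → median = 1100
|x − 1100| sorted: 0, 4, 13, 131, 159, 182, 267, 360, 1696 → MAD = 159
Robust SD ≈ 1.4826 × 159 = 235.733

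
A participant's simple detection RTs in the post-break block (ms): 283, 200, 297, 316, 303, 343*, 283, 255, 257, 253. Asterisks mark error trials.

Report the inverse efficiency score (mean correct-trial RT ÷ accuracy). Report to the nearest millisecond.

Correct trials (n=9): 283, 200, 297, 316, 303, 283, 255, 257, 253
Mean correct RT = 2447/9 = 271.8889 ms
Proportion correct = 9/10
IES = 271.8889 / (9/10) = 302.099 ms

302 ms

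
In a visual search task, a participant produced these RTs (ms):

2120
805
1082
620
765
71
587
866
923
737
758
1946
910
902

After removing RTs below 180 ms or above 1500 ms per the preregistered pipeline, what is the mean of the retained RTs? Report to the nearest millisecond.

814 ms

Excluded: 71, 1946, 2120
Retained (n=11): Σ = 8955
Mean = 8955/11 = 814.0909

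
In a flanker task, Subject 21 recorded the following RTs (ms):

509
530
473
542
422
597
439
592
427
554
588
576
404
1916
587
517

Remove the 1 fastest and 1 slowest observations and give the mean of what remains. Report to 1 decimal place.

525.2 ms

Sorted: 404, 422, 427, 439, 473, 509, 517, 530, 542, 554, 576, 587, 588, 592, 597, 1916
Drop lowest 1 (404) and highest 1 (1916)
Remaining (n=14): Σ = 7353, mean = 7353/14 = 525.214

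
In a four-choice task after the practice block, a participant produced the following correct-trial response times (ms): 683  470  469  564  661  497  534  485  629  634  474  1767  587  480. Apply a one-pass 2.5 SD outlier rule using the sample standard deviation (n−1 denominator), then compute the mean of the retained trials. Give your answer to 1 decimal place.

551.3 ms

n = 14, ΣRT = 8934, M = 638.143
Σ(x−M)² = 1448119.71; s = √(1448119.71/13) = 333.757
Cutoffs: 638.143 ± 2.5·333.757 → [-196.2, 1472.5]
Outside: 1767 → excluded.
Retained (n=13): Σ = 7167, mean = 7167/13 = 551.308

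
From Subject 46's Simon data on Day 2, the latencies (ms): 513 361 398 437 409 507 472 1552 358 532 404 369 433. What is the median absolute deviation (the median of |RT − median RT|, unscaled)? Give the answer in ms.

Sorted: 358, 361, 369, 398, 404, 409, 433, 437, 472, 507, 513, 532, 1552 → median = 433
|x − 433|: 80, 72, 35, 4, 24, 74, 39, 1119, 75, 99, 29, 64, 0
Sorted deviations: 0, 4, 24, 29, 35, 39, 64, 72, 74, 75, 80, 99, 1119 → MAD = 64

64 ms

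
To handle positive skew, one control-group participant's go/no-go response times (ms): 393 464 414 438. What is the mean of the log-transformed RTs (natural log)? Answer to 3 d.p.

6.055

ln(RT): 5.9738, 6.1399, 6.0259, 6.0822
Σ ln(RT) = 24.2218
Mean = 24.2218/4 = 6.05544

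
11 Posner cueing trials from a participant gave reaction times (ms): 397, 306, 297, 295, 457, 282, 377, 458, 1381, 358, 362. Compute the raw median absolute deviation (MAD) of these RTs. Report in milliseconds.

65 ms

Sorted: 282, 295, 297, 306, 358, 362, 377, 397, 457, 458, 1381 → median = 362
|x − 362|: 35, 56, 65, 67, 95, 80, 15, 96, 1019, 4, 0
Sorted deviations: 0, 4, 15, 35, 56, 65, 67, 80, 95, 96, 1019 → MAD = 65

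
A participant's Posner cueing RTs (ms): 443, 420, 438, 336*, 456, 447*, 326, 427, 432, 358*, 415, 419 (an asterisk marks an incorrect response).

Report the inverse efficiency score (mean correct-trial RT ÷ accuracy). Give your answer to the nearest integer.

559 ms

Correct trials (n=9): 443, 420, 438, 456, 326, 427, 432, 415, 419
Mean correct RT = 3776/9 = 419.5556 ms
Proportion correct = 9/12
IES = 419.5556 / (9/12) = 559.407 ms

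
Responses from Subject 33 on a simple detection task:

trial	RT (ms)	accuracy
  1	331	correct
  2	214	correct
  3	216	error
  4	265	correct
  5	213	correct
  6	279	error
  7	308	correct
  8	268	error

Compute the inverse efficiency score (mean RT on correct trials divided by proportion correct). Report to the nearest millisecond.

426 ms

Correct trials (n=5): 331, 214, 265, 213, 308
Mean correct RT = 1331/5 = 266.2000 ms
Proportion correct = 5/8
IES = 266.2000 / (5/8) = 425.920 ms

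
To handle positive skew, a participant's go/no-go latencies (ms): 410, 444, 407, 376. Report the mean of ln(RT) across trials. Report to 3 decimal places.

6.013

ln(RT): 6.0162, 6.0958, 6.0088, 5.9296
Σ ln(RT) = 24.0504
Mean = 24.0504/4 = 6.01260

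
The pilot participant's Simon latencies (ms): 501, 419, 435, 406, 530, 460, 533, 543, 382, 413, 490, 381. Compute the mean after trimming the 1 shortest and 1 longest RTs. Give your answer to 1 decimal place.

456.9 ms

Sorted: 381, 382, 406, 413, 419, 435, 460, 490, 501, 530, 533, 543
Drop lowest 1 (381) and highest 1 (543)
Remaining (n=10): Σ = 4569, mean = 4569/10 = 456.900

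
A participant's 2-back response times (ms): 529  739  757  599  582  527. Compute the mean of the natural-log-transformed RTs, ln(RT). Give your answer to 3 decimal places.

6.422

ln(RT): 6.2710, 6.6053, 6.6294, 6.3953, 6.3665, 6.2672
Σ ln(RT) = 38.5346
Mean = 38.5346/6 = 6.42243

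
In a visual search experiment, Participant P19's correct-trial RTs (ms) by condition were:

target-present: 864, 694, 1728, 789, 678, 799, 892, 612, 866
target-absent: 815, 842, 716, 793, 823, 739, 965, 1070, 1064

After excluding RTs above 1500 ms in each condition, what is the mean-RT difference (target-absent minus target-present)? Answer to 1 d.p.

target-present: exclude 1728
M(target-present) = 6194/8 = 774.250
M(target-absent) = 7827/9 = 869.667
Difference = 869.667 − 774.250 = 95.417 ms

95.4 ms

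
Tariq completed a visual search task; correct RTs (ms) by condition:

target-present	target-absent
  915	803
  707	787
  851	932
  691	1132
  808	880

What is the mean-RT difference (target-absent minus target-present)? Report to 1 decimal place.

M(target-present) = 3972/5 = 794.400
M(target-absent) = 4534/5 = 906.800
Difference = 906.800 − 794.400 = 112.400 ms

112.4 ms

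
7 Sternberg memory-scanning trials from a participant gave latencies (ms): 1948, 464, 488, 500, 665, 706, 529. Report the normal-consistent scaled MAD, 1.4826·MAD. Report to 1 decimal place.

Sorted: 464, 488, 500, 529, 665, 706, 1948 → median = 529
|x − 529| sorted: 0, 29, 41, 65, 136, 177, 1419 → MAD = 65
Robust SD ≈ 1.4826 × 65 = 96.369

96.4 ms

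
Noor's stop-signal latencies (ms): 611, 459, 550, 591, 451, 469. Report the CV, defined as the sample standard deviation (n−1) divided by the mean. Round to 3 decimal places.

n = 6, Σ = 3131, M = 521.8333
Σ(x−M)² = 25284.833; s = √(25284.833/5) = 71.1124
CV = 71.1124 / 521.8333 = 0.13627

0.136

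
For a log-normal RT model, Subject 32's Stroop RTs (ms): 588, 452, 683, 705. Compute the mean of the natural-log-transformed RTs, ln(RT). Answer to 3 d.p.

6.394

ln(RT): 6.3767, 6.1137, 6.5265, 6.5582
Σ ln(RT) = 25.5751
Mean = 25.5751/4 = 6.39378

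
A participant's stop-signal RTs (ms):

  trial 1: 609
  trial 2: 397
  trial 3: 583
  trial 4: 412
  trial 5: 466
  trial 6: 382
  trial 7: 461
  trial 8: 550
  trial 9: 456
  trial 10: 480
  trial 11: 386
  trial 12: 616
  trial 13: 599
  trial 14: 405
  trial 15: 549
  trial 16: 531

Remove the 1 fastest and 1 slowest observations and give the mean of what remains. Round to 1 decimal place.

Sorted: 382, 386, 397, 405, 412, 456, 461, 466, 480, 531, 549, 550, 583, 599, 609, 616
Drop lowest 1 (382) and highest 1 (616)
Remaining (n=14): Σ = 6884, mean = 6884/14 = 491.714

491.7 ms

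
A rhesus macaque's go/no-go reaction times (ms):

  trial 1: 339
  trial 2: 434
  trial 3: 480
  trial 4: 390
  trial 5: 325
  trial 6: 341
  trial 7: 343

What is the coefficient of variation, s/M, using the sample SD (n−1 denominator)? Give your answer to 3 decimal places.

n = 7, Σ = 2652, M = 378.8571
Σ(x−M)² = 20602.857; s = √(20602.857/6) = 58.5987
CV = 58.5987 / 378.8571 = 0.15467

0.155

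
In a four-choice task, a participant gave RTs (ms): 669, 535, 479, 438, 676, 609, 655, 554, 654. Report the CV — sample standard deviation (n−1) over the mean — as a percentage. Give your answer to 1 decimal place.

15.0%

n = 9, Σ = 5269, M = 585.4444
Σ(x−M)² = 61878.222; s = √(61878.222/8) = 87.9476
CV = 87.9476 / 585.4444 = 0.15022 = 15.022%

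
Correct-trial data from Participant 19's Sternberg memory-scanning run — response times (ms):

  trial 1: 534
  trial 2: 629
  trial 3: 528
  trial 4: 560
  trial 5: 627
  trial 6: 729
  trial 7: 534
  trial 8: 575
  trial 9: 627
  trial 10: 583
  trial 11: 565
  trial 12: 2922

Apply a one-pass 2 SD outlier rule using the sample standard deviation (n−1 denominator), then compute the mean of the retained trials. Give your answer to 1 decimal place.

590.1 ms

n = 12, ΣRT = 9413, M = 784.417
Σ(x−M)² = 5020144.92; s = √(5020144.92/11) = 675.557
Cutoffs: 784.417 ± 2·675.557 → [-566.7, 2135.5]
Outside: 2922 → excluded.
Retained (n=11): Σ = 6491, mean = 6491/11 = 590.091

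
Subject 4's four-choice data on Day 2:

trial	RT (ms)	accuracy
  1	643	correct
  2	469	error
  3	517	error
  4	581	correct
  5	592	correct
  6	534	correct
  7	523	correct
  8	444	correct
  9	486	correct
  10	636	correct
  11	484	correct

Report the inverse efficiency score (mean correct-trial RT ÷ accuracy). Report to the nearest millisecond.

669 ms

Correct trials (n=9): 643, 581, 592, 534, 523, 444, 486, 636, 484
Mean correct RT = 4923/9 = 547.0000 ms
Proportion correct = 9/11
IES = 547.0000 / (9/11) = 668.556 ms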